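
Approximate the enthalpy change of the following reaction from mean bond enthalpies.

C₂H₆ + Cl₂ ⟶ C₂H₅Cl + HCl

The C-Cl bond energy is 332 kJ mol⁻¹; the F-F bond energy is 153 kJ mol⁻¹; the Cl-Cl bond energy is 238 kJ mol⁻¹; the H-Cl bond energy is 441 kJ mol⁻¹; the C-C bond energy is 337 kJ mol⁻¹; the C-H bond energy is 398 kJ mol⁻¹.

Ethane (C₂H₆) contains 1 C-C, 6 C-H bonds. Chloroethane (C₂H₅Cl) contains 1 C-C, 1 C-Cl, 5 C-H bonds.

Bonds broken (reactants):
  C-C: 1 × 337 = 337
  C-H: 6 × 398 = 2388
  Cl-Cl: 1 × 238 = 238
  Σ(broken) = 2963 kJ
Bonds formed (products):
  C-C: 1 × 337 = 337
  C-Cl: 1 × 332 = 332
  C-H: 5 × 398 = 1990
  H-Cl: 1 × 441 = 441
  Σ(formed) = 3100 kJ
ΔH = Σ(broken) − Σ(formed) = 2963 − 3100 = −137 kJ

ΔH ≈ −137 kJ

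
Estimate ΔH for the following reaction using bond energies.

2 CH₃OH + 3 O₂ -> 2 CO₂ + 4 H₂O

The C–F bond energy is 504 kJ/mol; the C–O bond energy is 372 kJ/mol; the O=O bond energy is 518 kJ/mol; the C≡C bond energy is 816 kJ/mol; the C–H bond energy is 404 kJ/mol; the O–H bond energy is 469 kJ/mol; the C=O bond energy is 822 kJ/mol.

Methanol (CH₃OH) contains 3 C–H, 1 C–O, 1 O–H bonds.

ΔH ≈ −1380 kJ

Bonds broken (reactants):
  C–H: 6 × 404 = 2424
  C–O: 2 × 372 = 744
  O–H: 2 × 469 = 938
  O=O: 3 × 518 = 1554
  Σ(broken) = 5660 kJ
Bonds formed (products):
  C=O: 4 × 822 = 3288
  O–H: 8 × 469 = 3752
  Σ(formed) = 7040 kJ
ΔH = Σ(broken) − Σ(formed) = 5660 − 7040 = −1380 kJ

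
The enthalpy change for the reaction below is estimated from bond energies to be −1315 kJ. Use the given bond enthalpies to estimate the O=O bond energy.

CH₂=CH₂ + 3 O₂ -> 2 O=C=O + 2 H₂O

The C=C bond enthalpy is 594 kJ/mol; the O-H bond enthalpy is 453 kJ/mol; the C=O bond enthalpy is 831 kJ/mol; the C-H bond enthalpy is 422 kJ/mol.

Let D be the O=O bond energy.
Σ(broken) = 4×422 + 1×594 + 3×D = 2282 + 3D
Σ(formed) = 4×831 + 4×453 = 5136
ΔH = Σ(broken) − Σ(formed) = (2282 + 3D) − (5136) = −2854 + 3D
Setting this equal to −1315 kJ gives 3D = 1539, so D = 513 kJ/mol.

D(O=O) ≈ 513 kJ/mol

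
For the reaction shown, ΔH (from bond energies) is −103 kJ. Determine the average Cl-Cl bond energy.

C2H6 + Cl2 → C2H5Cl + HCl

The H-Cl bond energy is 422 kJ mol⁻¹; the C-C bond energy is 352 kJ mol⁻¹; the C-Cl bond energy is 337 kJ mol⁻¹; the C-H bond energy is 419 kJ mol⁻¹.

Let D be the Cl-Cl bond energy.
Σ(broken) = 1×352 + 6×419 + 1×D = 2866 + D
Σ(formed) = 1×352 + 1×337 + 5×419 + 1×422 = 3206
ΔH = Σ(broken) − Σ(formed) = (2866 + D) − (3206) = −340 + D
Setting this equal to −103 kJ gives D = 237 kJ/mol.

D(Cl-Cl) ≈ 237 kJ/mol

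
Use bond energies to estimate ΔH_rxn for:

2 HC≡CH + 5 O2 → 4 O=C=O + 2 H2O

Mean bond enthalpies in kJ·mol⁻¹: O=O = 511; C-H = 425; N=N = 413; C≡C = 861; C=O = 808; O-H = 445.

Bonds broken (reactants):
  C≡C: 2 × 861 = 1722
  C-H: 4 × 425 = 1700
  O=O: 5 × 511 = 2555
  Σ(broken) = 5977 kJ
Bonds formed (products):
  C=O: 8 × 808 = 6464
  O-H: 4 × 445 = 1780
  Σ(formed) = 8244 kJ
ΔH = Σ(broken) − Σ(formed) = 5977 − 8244 = −2267 kJ

ΔH ≈ −2267 kJ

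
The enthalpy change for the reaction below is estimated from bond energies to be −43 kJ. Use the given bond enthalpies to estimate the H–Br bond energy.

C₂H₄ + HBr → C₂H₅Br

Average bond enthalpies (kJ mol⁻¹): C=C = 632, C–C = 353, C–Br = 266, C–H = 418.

Let D be the H–Br bond energy.
Σ(broken) = 4×418 + 1×632 + 1×D = 2304 + D
Σ(formed) = 1×266 + 1×353 + 5×418 = 2709
ΔH = Σ(broken) − Σ(formed) = (2304 + D) − (2709) = −405 + D
Setting this equal to −43 kJ gives D = 362 kJ/mol.

D(H–Br) ≈ 362 kJ/mol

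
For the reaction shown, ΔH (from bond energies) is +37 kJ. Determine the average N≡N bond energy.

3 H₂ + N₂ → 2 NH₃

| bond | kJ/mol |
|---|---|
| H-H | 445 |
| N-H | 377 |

D(N≡N) ≈ 964 kJ/mol

Let D be the N≡N bond energy.
Σ(broken) = 3×445 + 1×D = 1335 + D
Σ(formed) = 6×377 = 2262
ΔH = Σ(broken) − Σ(formed) = (1335 + D) − (2262) = −927 + D
Setting this equal to +37 kJ gives D = 964 kJ/mol.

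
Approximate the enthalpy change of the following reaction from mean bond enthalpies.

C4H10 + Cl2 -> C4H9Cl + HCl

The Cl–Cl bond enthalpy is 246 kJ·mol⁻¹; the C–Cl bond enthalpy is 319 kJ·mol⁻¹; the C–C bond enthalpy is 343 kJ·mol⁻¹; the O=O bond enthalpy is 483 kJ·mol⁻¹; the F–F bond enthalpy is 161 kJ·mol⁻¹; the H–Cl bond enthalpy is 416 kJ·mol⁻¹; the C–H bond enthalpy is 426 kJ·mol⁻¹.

Bonds broken (reactants):
  C–C: 3 × 343 = 1029
  C–H: 10 × 426 = 4260
  Cl–Cl: 1 × 246 = 246
  Σ(broken) = 5535 kJ
Bonds formed (products):
  C–C: 3 × 343 = 1029
  C–Cl: 1 × 319 = 319
  C–H: 9 × 426 = 3834
  H–Cl: 1 × 416 = 416
  Σ(formed) = 5598 kJ
ΔH = Σ(broken) − Σ(formed) = 5535 − 5598 = −63 kJ

ΔH ≈ −63 kJ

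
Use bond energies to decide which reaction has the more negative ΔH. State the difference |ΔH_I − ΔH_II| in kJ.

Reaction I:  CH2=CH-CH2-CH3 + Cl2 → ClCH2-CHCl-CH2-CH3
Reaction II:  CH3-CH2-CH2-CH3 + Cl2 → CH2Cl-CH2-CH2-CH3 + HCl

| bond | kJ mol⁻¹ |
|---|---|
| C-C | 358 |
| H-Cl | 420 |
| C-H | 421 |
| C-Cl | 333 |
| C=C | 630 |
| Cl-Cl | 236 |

Reaction I, by 62 kJ

Reaction I:
  Bonds broken (reactants):
    C-C: 2 × 358 = 716
    C-H: 8 × 421 = 3368
    C=C: 1 × 630 = 630
    Cl-Cl: 1 × 236 = 236
    Σ(broken) = 4950 kJ
  Bonds formed (products):
    C-C: 3 × 358 = 1074
    C-Cl: 2 × 333 = 666
    C-H: 8 × 421 = 3368
    Σ(formed) = 5108 kJ
  ΔH_I = 4950 − 5108 = −158 kJ
Reaction II:
  Bonds broken (reactants):
    C-C: 3 × 358 = 1074
    C-H: 10 × 421 = 4210
    Cl-Cl: 1 × 236 = 236
    Σ(broken) = 5520 kJ
  Bonds formed (products):
    C-C: 3 × 358 = 1074
    C-Cl: 1 × 333 = 333
    C-H: 9 × 421 = 3789
    H-Cl: 1 × 420 = 420
    Σ(formed) = 5616 kJ
  ΔH_II = 5520 − 5616 = −96 kJ
ΔH_I − ΔH_II = −62 kJ, so reaction I has the more negative ΔH; |ΔH_I − ΔH_II| = 62 kJ.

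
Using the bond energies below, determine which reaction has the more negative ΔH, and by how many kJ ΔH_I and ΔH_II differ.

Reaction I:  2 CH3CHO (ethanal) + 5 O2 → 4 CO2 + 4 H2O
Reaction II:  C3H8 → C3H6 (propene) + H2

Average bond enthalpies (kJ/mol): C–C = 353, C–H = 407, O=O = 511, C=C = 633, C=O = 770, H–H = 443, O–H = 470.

Reaction I, by 1954 kJ

Reaction I:
  Bonds broken (reactants):
    C–C: 2 × 353 = 706
    C–H: 8 × 407 = 3256
    C=O: 2 × 770 = 1540
    O=O: 5 × 511 = 2555
    Σ(broken) = 8057 kJ
  Bonds formed (products):
    C=O: 8 × 770 = 6160
    O–H: 8 × 470 = 3760
    Σ(formed) = 9920 kJ
  ΔH_I = 8057 − 9920 = −1863 kJ
Reaction II:
  Bonds broken (reactants):
    C–C: 2 × 353 = 706
    C–H: 8 × 407 = 3256
    Σ(broken) = 3962 kJ
  Bonds formed (products):
    C–C: 1 × 353 = 353
    C–H: 6 × 407 = 2442
    C=C: 1 × 633 = 633
    H–H: 1 × 443 = 443
    Σ(formed) = 3871 kJ
  ΔH_II = 3962 − 3871 = +91 kJ
ΔH_I − ΔH_II = −1954 kJ, so reaction I has the more negative ΔH; |ΔH_I − ΔH_II| = 1954 kJ.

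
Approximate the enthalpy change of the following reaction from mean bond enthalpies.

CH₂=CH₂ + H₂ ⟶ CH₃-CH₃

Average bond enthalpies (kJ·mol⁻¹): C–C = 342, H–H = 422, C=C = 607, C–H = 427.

Bonds broken (reactants):
  C–H: 4 × 427 = 1708
  C=C: 1 × 607 = 607
  H–H: 1 × 422 = 422
  Σ(broken) = 2737 kJ
Bonds formed (products):
  C–C: 1 × 342 = 342
  C–H: 6 × 427 = 2562
  Σ(formed) = 2904 kJ
ΔH = Σ(broken) − Σ(formed) = 2737 − 2904 = −167 kJ

ΔH ≈ −167 kJ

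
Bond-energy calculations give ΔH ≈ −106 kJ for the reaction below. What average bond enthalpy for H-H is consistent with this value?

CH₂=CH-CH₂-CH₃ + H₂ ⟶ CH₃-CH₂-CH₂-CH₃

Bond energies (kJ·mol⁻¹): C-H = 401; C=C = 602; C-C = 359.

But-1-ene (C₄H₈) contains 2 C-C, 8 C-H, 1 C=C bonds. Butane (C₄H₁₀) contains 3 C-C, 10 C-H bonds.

Let D be the H-H bond energy.
Σ(broken) = 2×359 + 8×401 + 1×602 + 1×D = 4528 + D
Σ(formed) = 3×359 + 10×401 = 5087
ΔH = Σ(broken) − Σ(formed) = (4528 + D) − (5087) = −559 + D
Setting this equal to −106 kJ gives D = 453 kJ/mol.

D(H-H) ≈ 453 kJ/mol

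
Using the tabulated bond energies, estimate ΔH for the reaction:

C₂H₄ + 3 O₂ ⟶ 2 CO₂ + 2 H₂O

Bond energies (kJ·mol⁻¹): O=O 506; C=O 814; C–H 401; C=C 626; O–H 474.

Bonds broken (reactants):
  C–H: 4 × 401 = 1604
  C=C: 1 × 626 = 626
  O=O: 3 × 506 = 1518
  Σ(broken) = 3748 kJ
Bonds formed (products):
  C=O: 4 × 814 = 3256
  O–H: 4 × 474 = 1896
  Σ(formed) = 5152 kJ
ΔH = Σ(broken) − Σ(formed) = 3748 − 5152 = −1404 kJ

ΔH ≈ −1404 kJ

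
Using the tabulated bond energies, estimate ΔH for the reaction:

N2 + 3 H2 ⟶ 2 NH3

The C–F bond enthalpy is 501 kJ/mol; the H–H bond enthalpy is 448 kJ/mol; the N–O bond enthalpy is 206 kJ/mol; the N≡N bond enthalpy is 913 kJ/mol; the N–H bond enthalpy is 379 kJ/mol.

ΔH ≈ −17 kJ

Bonds broken (reactants):
  H–H: 3 × 448 = 1344
  N≡N: 1 × 913 = 913
  Σ(broken) = 2257 kJ
Bonds formed (products):
  N–H: 6 × 379 = 2274
  Σ(formed) = 2274 kJ
ΔH = Σ(broken) − Σ(formed) = 2257 − 2274 = −17 kJ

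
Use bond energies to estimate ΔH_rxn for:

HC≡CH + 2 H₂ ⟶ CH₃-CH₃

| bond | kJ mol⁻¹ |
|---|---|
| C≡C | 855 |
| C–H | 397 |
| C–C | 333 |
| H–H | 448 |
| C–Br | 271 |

ΔH ≈ −170 kJ

Bonds broken (reactants):
  C≡C: 1 × 855 = 855
  C–H: 2 × 397 = 794
  H–H: 2 × 448 = 896
  Σ(broken) = 2545 kJ
Bonds formed (products):
  C–C: 1 × 333 = 333
  C–H: 6 × 397 = 2382
  Σ(formed) = 2715 kJ
ΔH = Σ(broken) − Σ(formed) = 2545 − 2715 = −170 kJ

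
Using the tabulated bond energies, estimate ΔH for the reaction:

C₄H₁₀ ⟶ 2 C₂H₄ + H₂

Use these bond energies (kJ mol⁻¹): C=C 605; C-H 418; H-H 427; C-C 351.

Bonds broken (reactants):
  C-C: 3 × 351 = 1053
  C-H: 10 × 418 = 4180
  Σ(broken) = 5233 kJ
Bonds formed (products):
  C-H: 8 × 418 = 3344
  C=C: 2 × 605 = 1210
  H-H: 1 × 427 = 427
  Σ(formed) = 4981 kJ
ΔH = Σ(broken) − Σ(formed) = 5233 − 4981 = +252 kJ

ΔH ≈ +252 kJ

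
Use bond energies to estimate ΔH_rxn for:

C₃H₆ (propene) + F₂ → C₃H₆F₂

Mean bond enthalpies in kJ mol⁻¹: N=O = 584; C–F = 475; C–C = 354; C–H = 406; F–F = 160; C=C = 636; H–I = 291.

ΔH ≈ −508 kJ

Bonds broken (reactants):
  C–C: 1 × 354 = 354
  C–H: 6 × 406 = 2436
  C=C: 1 × 636 = 636
  F–F: 1 × 160 = 160
  Σ(broken) = 3586 kJ
Bonds formed (products):
  C–C: 2 × 354 = 708
  C–F: 2 × 475 = 950
  C–H: 6 × 406 = 2436
  Σ(formed) = 4094 kJ
ΔH = Σ(broken) − Σ(formed) = 3586 − 4094 = −508 kJ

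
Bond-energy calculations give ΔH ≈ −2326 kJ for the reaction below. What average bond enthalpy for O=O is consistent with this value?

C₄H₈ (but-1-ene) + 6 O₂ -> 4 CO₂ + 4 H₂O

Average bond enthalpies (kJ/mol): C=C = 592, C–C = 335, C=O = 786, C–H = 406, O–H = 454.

Let D be the O=O bond energy.
Σ(broken) = 2×335 + 8×406 + 1×592 + 6×D = 4510 + 6D
Σ(formed) = 8×786 + 8×454 = 9920
ΔH = Σ(broken) − Σ(formed) = (4510 + 6D) − (9920) = −5410 + 6D
Setting this equal to −2326 kJ gives 6D = 3084, so D = 514 kJ/mol.

D(O=O) ≈ 514 kJ/mol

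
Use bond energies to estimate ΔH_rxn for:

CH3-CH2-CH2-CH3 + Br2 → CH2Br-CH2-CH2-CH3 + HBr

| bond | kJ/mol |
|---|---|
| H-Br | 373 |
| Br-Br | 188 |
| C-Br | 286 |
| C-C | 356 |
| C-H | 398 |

ΔH ≈ −73 kJ

Bonds broken (reactants):
  Br-Br: 1 × 188 = 188
  C-C: 3 × 356 = 1068
  C-H: 10 × 398 = 3980
  Σ(broken) = 5236 kJ
Bonds formed (products):
  C-Br: 1 × 286 = 286
  C-C: 3 × 356 = 1068
  C-H: 9 × 398 = 3582
  H-Br: 1 × 373 = 373
  Σ(formed) = 5309 kJ
ΔH = Σ(broken) − Σ(formed) = 5236 − 5309 = −73 kJ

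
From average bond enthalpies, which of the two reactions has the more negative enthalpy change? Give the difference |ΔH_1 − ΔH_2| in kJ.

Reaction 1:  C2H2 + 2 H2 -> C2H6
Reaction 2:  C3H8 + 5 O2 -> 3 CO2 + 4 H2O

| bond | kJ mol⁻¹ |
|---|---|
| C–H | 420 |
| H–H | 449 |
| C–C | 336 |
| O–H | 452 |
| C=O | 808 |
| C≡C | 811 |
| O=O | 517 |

Reaction 1:
  Bonds broken (reactants):
    C≡C: 1 × 811 = 811
    C–H: 2 × 420 = 840
    H–H: 2 × 449 = 898
    Σ(broken) = 2549 kJ
  Bonds formed (products):
    C–C: 1 × 336 = 336
    C–H: 6 × 420 = 2520
    Σ(formed) = 2856 kJ
  ΔH_1 = 2549 − 2856 = −307 kJ
Reaction 2:
  Bonds broken (reactants):
    C–C: 2 × 336 = 672
    C–H: 8 × 420 = 3360
    O=O: 5 × 517 = 2585
    Σ(broken) = 6617 kJ
  Bonds formed (products):
    C=O: 6 × 808 = 4848
    O–H: 8 × 452 = 3616
    Σ(formed) = 8464 kJ
  ΔH_2 = 6617 − 8464 = −1847 kJ
ΔH_1 − ΔH_2 = +1540 kJ, so reaction 2 has the more negative ΔH; |ΔH_1 − ΔH_2| = 1540 kJ.

Reaction 2, by 1540 kJ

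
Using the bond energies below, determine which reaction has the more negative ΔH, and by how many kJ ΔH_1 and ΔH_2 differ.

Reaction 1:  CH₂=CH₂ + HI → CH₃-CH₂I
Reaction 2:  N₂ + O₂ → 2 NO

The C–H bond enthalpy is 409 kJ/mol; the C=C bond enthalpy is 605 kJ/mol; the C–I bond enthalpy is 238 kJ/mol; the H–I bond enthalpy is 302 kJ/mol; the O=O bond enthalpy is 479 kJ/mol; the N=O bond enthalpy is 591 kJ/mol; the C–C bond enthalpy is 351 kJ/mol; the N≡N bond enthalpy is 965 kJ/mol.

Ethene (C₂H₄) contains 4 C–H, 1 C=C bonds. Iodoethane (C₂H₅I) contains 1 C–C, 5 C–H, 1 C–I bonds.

Reaction 1, by 353 kJ

Reaction 1:
  Bonds broken (reactants):
    C–H: 4 × 409 = 1636
    C=C: 1 × 605 = 605
    H–I: 1 × 302 = 302
    Σ(broken) = 2543 kJ
  Bonds formed (products):
    C–C: 1 × 351 = 351
    C–H: 5 × 409 = 2045
    C–I: 1 × 238 = 238
    Σ(formed) = 2634 kJ
  ΔH_1 = 2543 − 2634 = −91 kJ
Reaction 2:
  Bonds broken (reactants):
    N≡N: 1 × 965 = 965
    O=O: 1 × 479 = 479
    Σ(broken) = 1444 kJ
  Bonds formed (products):
    N=O: 2 × 591 = 1182
    Σ(formed) = 1182 kJ
  ΔH_2 = 1444 − 1182 = +262 kJ
ΔH_1 − ΔH_2 = −353 kJ, so reaction 1 has the more negative ΔH; |ΔH_1 − ΔH_2| = 353 kJ.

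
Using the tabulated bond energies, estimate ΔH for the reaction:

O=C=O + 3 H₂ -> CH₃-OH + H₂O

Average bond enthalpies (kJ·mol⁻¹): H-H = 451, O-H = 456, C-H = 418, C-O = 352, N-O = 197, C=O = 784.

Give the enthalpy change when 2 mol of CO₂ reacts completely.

Bonds broken (reactants):
  C=O: 2 × 784 = 1568
  H-H: 3 × 451 = 1353
  Σ(broken) = 2921 kJ
Bonds formed (products):
  C-H: 3 × 418 = 1254
  C-O: 1 × 352 = 352
  O-H: 3 × 456 = 1368
  Σ(formed) = 2974 kJ
ΔH = Σ(broken) − Σ(formed) = 2921 − 2974 = −53 kJ
For 2× the reaction as written: 2 × (−53) = −106 kJ

ΔH = −106 kJ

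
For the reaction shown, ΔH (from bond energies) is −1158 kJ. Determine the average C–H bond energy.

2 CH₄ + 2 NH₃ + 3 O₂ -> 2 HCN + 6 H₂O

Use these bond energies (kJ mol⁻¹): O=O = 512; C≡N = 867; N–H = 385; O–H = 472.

D(C–H) ≈ 399 kJ/mol

Let D be the C–H bond energy.
Σ(broken) = 8×D + 6×385 + 3×512 = 3846 + 8D
Σ(formed) = 2×867 + 2×D + 12×472 = 7398 + 2D
ΔH = Σ(broken) − Σ(formed) = (3846 + 8D) − (7398 + 2D) = −3552 + 6D
Setting this equal to −1158 kJ gives 6D = 2394, so D = 399 kJ/mol.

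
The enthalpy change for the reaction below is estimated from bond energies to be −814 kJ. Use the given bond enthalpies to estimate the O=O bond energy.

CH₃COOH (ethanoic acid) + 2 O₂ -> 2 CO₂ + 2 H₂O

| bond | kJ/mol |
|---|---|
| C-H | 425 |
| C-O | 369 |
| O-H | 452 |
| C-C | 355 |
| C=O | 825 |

D(O=O) ≈ 509 kJ/mol

Let D be the O=O bond energy.
Σ(broken) = 1×355 + 3×425 + 1×369 + 1×825 + 1×452 + 2×D = 3276 + 2D
Σ(formed) = 4×825 + 4×452 = 5108
ΔH = Σ(broken) − Σ(formed) = (3276 + 2D) − (5108) = −1832 + 2D
Setting this equal to −814 kJ gives 2D = 1018, so D = 509 kJ/mol.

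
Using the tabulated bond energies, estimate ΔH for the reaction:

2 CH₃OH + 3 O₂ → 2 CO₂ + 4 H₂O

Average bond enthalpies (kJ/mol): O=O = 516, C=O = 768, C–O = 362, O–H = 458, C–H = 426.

Bonds broken (reactants):
  C–H: 6 × 426 = 2556
  C–O: 2 × 362 = 724
  O–H: 2 × 458 = 916
  O=O: 3 × 516 = 1548
  Σ(broken) = 5744 kJ
Bonds formed (products):
  C=O: 4 × 768 = 3072
  O–H: 8 × 458 = 3664
  Σ(formed) = 6736 kJ
ΔH = Σ(broken) − Σ(formed) = 5744 − 6736 = −992 kJ

ΔH ≈ −992 kJ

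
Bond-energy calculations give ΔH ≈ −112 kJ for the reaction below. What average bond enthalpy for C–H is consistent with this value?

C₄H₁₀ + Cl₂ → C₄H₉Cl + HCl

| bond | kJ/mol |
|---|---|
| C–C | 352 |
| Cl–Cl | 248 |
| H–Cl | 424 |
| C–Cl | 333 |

D(C–H) ≈ 397 kJ/mol

Let D be the C–H bond energy.
Σ(broken) = 3×352 + 10×D + 1×248 = 1304 + 10D
Σ(formed) = 3×352 + 1×333 + 9×D + 1×424 = 1813 + 9D
ΔH = Σ(broken) − Σ(formed) = (1304 + 10D) − (1813 + 9D) = −509 + D
Setting this equal to −112 kJ gives D = 397 kJ/mol.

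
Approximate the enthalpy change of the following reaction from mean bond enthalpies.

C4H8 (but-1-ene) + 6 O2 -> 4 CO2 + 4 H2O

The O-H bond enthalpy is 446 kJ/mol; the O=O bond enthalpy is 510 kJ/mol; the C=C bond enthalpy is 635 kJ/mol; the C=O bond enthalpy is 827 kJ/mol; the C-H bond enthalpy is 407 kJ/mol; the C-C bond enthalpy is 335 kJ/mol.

ΔH ≈ −2563 kJ

Bonds broken (reactants):
  C-C: 2 × 335 = 670
  C-H: 8 × 407 = 3256
  C=C: 1 × 635 = 635
  O=O: 6 × 510 = 3060
  Σ(broken) = 7621 kJ
Bonds formed (products):
  C=O: 8 × 827 = 6616
  O-H: 8 × 446 = 3568
  Σ(formed) = 10184 kJ
ΔH = Σ(broken) − Σ(formed) = 7621 − 10184 = −2563 kJ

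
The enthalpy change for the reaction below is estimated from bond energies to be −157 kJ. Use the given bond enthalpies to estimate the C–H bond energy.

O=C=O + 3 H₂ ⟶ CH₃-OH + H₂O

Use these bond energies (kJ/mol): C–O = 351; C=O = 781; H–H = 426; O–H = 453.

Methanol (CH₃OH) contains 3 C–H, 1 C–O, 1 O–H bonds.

D(C–H) ≈ 429 kJ/mol

Let D be the C–H bond energy.
Σ(broken) = 2×781 + 3×426 = 2840
Σ(formed) = 3×D + 1×351 + 3×453 = 1710 + 3D
ΔH = Σ(broken) − Σ(formed) = (2840) − (1710 + 3D) = +1130 − 3D
Setting this equal to −157 kJ gives 3D = 1287, so D = 429 kJ/mol.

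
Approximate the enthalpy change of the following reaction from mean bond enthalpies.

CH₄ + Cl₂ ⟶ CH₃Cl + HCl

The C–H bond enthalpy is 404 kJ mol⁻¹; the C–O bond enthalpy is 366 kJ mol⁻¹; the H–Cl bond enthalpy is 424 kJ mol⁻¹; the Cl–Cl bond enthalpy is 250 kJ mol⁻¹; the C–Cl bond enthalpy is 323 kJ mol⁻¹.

Bonds broken (reactants):
  C–H: 4 × 404 = 1616
  Cl–Cl: 1 × 250 = 250
  Σ(broken) = 1866 kJ
Bonds formed (products):
  C–Cl: 1 × 323 = 323
  C–H: 3 × 404 = 1212
  H–Cl: 1 × 424 = 424
  Σ(formed) = 1959 kJ
ΔH = Σ(broken) − Σ(formed) = 1866 − 1959 = −93 kJ

ΔH ≈ −93 kJ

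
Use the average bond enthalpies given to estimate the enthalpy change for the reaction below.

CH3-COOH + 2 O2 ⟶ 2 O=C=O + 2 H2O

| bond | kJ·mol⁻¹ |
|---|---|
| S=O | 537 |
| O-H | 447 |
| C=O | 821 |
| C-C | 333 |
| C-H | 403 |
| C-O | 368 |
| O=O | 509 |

ΔH ≈ −876 kJ

Bonds broken (reactants):
  C-C: 1 × 333 = 333
  C-H: 3 × 403 = 1209
  C-O: 1 × 368 = 368
  C=O: 1 × 821 = 821
  O-H: 1 × 447 = 447
  O=O: 2 × 509 = 1018
  Σ(broken) = 4196 kJ
Bonds formed (products):
  C=O: 4 × 821 = 3284
  O-H: 4 × 447 = 1788
  Σ(formed) = 5072 kJ
ΔH = Σ(broken) − Σ(formed) = 4196 − 5072 = −876 kJ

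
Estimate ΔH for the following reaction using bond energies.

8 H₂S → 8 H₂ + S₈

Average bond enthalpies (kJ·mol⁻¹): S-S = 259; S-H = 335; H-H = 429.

ΔH ≈ −144 kJ

Bonds broken (reactants):
  S-H: 16 × 335 = 5360
  Σ(broken) = 5360 kJ
Bonds formed (products):
  H-H: 8 × 429 = 3432
  S-S: 8 × 259 = 2072
  Σ(formed) = 5504 kJ
ΔH = Σ(broken) − Σ(formed) = 5360 − 5504 = −144 kJ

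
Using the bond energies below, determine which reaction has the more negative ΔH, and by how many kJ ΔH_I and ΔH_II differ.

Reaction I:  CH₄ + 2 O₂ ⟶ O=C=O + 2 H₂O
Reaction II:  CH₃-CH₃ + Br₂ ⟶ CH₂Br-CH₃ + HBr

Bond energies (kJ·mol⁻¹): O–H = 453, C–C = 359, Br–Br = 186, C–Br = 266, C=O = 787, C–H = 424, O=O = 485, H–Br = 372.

Reaction I, by 692 kJ

Reaction I:
  Bonds broken (reactants):
    C–H: 4 × 424 = 1696
    O=O: 2 × 485 = 970
    Σ(broken) = 2666 kJ
  Bonds formed (products):
    C=O: 2 × 787 = 1574
    O–H: 4 × 453 = 1812
    Σ(formed) = 3386 kJ
  ΔH_I = 2666 − 3386 = −720 kJ
Reaction II:
  Bonds broken (reactants):
    Br–Br: 1 × 186 = 186
    C–C: 1 × 359 = 359
    C–H: 6 × 424 = 2544
    Σ(broken) = 3089 kJ
  Bonds formed (products):
    C–Br: 1 × 266 = 266
    C–C: 1 × 359 = 359
    C–H: 5 × 424 = 2120
    H–Br: 1 × 372 = 372
    Σ(formed) = 3117 kJ
  ΔH_II = 3089 − 3117 = −28 kJ
ΔH_I − ΔH_II = −692 kJ, so reaction I has the more negative ΔH; |ΔH_I − ΔH_II| = 692 kJ.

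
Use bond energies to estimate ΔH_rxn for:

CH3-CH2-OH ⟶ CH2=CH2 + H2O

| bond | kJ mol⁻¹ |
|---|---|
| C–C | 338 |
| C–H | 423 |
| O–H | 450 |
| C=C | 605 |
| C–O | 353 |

Bonds broken (reactants):
  C–C: 1 × 338 = 338
  C–H: 5 × 423 = 2115
  C–O: 1 × 353 = 353
  O–H: 1 × 450 = 450
  Σ(broken) = 3256 kJ
Bonds formed (products):
  C–H: 4 × 423 = 1692
  C=C: 1 × 605 = 605
  O–H: 2 × 450 = 900
  Σ(formed) = 3197 kJ
ΔH = Σ(broken) − Σ(formed) = 3256 − 3197 = +59 kJ

ΔH ≈ +59 kJ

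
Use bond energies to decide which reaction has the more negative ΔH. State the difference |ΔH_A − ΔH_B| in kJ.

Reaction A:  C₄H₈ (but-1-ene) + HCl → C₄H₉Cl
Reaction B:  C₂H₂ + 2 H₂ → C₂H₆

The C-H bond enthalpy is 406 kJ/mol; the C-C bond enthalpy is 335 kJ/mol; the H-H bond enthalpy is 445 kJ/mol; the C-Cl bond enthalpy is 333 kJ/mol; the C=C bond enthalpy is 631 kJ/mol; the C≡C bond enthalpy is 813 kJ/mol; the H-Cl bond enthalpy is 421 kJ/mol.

Reaction B, by 234 kJ

Reaction A:
  Bonds broken (reactants):
    C-C: 2 × 335 = 670
    C-H: 8 × 406 = 3248
    C=C: 1 × 631 = 631
    H-Cl: 1 × 421 = 421
    Σ(broken) = 4970 kJ
  Bonds formed (products):
    C-C: 3 × 335 = 1005
    C-Cl: 1 × 333 = 333
    C-H: 9 × 406 = 3654
    Σ(formed) = 4992 kJ
  ΔH_A = 4970 − 4992 = −22 kJ
Reaction B:
  Bonds broken (reactants):
    C≡C: 1 × 813 = 813
    C-H: 2 × 406 = 812
    H-H: 2 × 445 = 890
    Σ(broken) = 2515 kJ
  Bonds formed (products):
    C-C: 1 × 335 = 335
    C-H: 6 × 406 = 2436
    Σ(formed) = 2771 kJ
  ΔH_B = 2515 − 2771 = −256 kJ
ΔH_A − ΔH_B = +234 kJ, so reaction B has the more negative ΔH; |ΔH_A − ΔH_B| = 234 kJ.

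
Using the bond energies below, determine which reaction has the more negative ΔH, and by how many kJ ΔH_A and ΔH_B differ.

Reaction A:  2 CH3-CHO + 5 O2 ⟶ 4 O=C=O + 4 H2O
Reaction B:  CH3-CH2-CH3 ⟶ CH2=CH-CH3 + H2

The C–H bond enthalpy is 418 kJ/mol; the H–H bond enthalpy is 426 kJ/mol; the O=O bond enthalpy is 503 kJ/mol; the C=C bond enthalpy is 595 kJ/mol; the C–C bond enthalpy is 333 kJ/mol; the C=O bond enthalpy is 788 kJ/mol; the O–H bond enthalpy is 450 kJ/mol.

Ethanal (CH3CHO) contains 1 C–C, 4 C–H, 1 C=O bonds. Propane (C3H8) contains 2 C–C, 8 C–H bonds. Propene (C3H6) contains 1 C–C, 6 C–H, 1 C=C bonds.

Reaction A, by 1951 kJ

Reaction A:
  Bonds broken (reactants):
    C–C: 2 × 333 = 666
    C–H: 8 × 418 = 3344
    C=O: 2 × 788 = 1576
    O=O: 5 × 503 = 2515
    Σ(broken) = 8101 kJ
  Bonds formed (products):
    C=O: 8 × 788 = 6304
    O–H: 8 × 450 = 3600
    Σ(formed) = 9904 kJ
  ΔH_A = 8101 − 9904 = −1803 kJ
Reaction B:
  Bonds broken (reactants):
    C–C: 2 × 333 = 666
    C–H: 8 × 418 = 3344
    Σ(broken) = 4010 kJ
  Bonds formed (products):
    C–C: 1 × 333 = 333
    C–H: 6 × 418 = 2508
    C=C: 1 × 595 = 595
    H–H: 1 × 426 = 426
    Σ(formed) = 3862 kJ
  ΔH_B = 4010 − 3862 = +148 kJ
ΔH_A − ΔH_B = −1951 kJ, so reaction A has the more negative ΔH; |ΔH_A − ΔH_B| = 1951 kJ.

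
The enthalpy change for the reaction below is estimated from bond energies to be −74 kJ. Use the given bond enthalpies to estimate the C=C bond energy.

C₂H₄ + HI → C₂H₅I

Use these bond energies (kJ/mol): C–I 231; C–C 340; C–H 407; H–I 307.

D(C=C) ≈ 597 kJ/mol

Let D be the C=C bond energy.
Σ(broken) = 4×407 + 1×D + 1×307 = 1935 + D
Σ(formed) = 1×340 + 5×407 + 1×231 = 2606
ΔH = Σ(broken) − Σ(formed) = (1935 + D) − (2606) = −671 + D
Setting this equal to −74 kJ gives D = 597 kJ/mol.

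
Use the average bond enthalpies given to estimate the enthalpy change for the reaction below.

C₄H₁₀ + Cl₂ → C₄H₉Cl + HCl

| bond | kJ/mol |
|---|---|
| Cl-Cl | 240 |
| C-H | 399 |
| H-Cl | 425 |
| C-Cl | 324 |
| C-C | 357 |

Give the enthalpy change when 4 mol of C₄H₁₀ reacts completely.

Bonds broken (reactants):
  C-C: 3 × 357 = 1071
  C-H: 10 × 399 = 3990
  Cl-Cl: 1 × 240 = 240
  Σ(broken) = 5301 kJ
Bonds formed (products):
  C-C: 3 × 357 = 1071
  C-Cl: 1 × 324 = 324
  C-H: 9 × 399 = 3591
  H-Cl: 1 × 425 = 425
  Σ(formed) = 5411 kJ
ΔH = Σ(broken) − Σ(formed) = 5301 − 5411 = −110 kJ
For 4× the reaction as written: 4 × (−110) = −440 kJ

ΔH = −440 kJ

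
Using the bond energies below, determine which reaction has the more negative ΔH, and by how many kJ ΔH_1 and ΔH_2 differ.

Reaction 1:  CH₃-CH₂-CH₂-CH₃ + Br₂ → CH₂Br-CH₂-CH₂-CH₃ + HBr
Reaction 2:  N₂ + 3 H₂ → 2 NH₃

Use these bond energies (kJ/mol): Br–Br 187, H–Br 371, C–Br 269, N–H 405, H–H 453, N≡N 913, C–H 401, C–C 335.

Reaction 2, by 106 kJ

Reaction 1:
  Bonds broken (reactants):
    Br–Br: 1 × 187 = 187
    C–C: 3 × 335 = 1005
    C–H: 10 × 401 = 4010
    Σ(broken) = 5202 kJ
  Bonds formed (products):
    C–Br: 1 × 269 = 269
    C–C: 3 × 335 = 1005
    C–H: 9 × 401 = 3609
    H–Br: 1 × 371 = 371
    Σ(formed) = 5254 kJ
  ΔH_1 = 5202 − 5254 = −52 kJ
Reaction 2:
  Bonds broken (reactants):
    H–H: 3 × 453 = 1359
    N≡N: 1 × 913 = 913
    Σ(broken) = 2272 kJ
  Bonds formed (products):
    N–H: 6 × 405 = 2430
    Σ(formed) = 2430 kJ
  ΔH_2 = 2272 − 2430 = −158 kJ
ΔH_1 − ΔH_2 = +106 kJ, so reaction 2 has the more negative ΔH; |ΔH_1 − ΔH_2| = 106 kJ.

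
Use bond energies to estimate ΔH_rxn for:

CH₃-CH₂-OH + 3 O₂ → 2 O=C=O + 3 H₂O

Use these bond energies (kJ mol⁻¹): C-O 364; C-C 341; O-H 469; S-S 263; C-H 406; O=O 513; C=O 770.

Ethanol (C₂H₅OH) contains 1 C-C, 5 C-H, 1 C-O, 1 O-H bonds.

ΔH ≈ −1151 kJ

Bonds broken (reactants):
  C-C: 1 × 341 = 341
  C-H: 5 × 406 = 2030
  C-O: 1 × 364 = 364
  O-H: 1 × 469 = 469
  O=O: 3 × 513 = 1539
  Σ(broken) = 4743 kJ
Bonds formed (products):
  C=O: 4 × 770 = 3080
  O-H: 6 × 469 = 2814
  Σ(formed) = 5894 kJ
ΔH = Σ(broken) − Σ(formed) = 4743 − 5894 = −1151 kJ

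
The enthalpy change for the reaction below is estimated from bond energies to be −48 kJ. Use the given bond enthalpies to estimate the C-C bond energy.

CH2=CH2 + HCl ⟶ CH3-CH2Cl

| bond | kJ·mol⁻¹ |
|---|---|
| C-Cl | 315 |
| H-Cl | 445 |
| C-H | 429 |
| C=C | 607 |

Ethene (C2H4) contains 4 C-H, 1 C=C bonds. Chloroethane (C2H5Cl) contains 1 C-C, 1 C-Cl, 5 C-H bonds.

D(C-C) ≈ 356 kJ/mol

Let D be the C-C bond energy.
Σ(broken) = 4×429 + 1×607 + 1×445 = 2768
Σ(formed) = 1×D + 1×315 + 5×429 = 2460 + D
ΔH = Σ(broken) − Σ(formed) = (2768) − (2460 + D) = +308 − D
Setting this equal to −48 kJ gives D = 356 kJ/mol.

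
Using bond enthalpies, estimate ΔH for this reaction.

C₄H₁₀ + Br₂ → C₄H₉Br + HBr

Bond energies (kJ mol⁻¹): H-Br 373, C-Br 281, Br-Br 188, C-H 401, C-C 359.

ΔH ≈ −65 kJ

Bonds broken (reactants):
  Br-Br: 1 × 188 = 188
  C-C: 3 × 359 = 1077
  C-H: 10 × 401 = 4010
  Σ(broken) = 5275 kJ
Bonds formed (products):
  C-Br: 1 × 281 = 281
  C-C: 3 × 359 = 1077
  C-H: 9 × 401 = 3609
  H-Br: 1 × 373 = 373
  Σ(formed) = 5340 kJ
ΔH = Σ(broken) − Σ(formed) = 5275 − 5340 = −65 kJ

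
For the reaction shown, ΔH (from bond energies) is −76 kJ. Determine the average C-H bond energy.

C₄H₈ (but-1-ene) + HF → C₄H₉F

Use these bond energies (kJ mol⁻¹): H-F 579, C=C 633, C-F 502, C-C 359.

Let D be the C-H bond energy.
Σ(broken) = 2×359 + 8×D + 1×633 + 1×579 = 1930 + 8D
Σ(formed) = 3×359 + 1×502 + 9×D = 1579 + 9D
ΔH = Σ(broken) − Σ(formed) = (1930 + 8D) − (1579 + 9D) = +351 − D
Setting this equal to −76 kJ gives D = 427 kJ/mol.

D(C-H) ≈ 427 kJ/mol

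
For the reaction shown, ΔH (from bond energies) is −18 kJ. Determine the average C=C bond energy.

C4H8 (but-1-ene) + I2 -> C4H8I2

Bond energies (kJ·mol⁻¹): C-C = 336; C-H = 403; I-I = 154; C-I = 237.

D(C=C) ≈ 638 kJ/mol

Let D be the C=C bond energy.
Σ(broken) = 2×336 + 8×403 + 1×D + 1×154 = 4050 + D
Σ(formed) = 3×336 + 8×403 + 2×237 = 4706
ΔH = Σ(broken) − Σ(formed) = (4050 + D) − (4706) = −656 + D
Setting this equal to −18 kJ gives D = 638 kJ/mol.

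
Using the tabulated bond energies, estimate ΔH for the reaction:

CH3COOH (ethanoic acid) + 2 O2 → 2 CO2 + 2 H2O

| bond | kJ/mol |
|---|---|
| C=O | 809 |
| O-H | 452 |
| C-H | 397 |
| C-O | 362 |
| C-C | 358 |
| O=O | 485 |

ΔH ≈ −902 kJ

Bonds broken (reactants):
  C-C: 1 × 358 = 358
  C-H: 3 × 397 = 1191
  C-O: 1 × 362 = 362
  C=O: 1 × 809 = 809
  O-H: 1 × 452 = 452
  O=O: 2 × 485 = 970
  Σ(broken) = 4142 kJ
Bonds formed (products):
  C=O: 4 × 809 = 3236
  O-H: 4 × 452 = 1808
  Σ(formed) = 5044 kJ
ΔH = Σ(broken) − Σ(formed) = 4142 − 5044 = −902 kJ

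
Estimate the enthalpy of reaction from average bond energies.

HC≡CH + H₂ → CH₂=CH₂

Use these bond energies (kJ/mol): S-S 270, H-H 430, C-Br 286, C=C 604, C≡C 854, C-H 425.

Bonds broken (reactants):
  C≡C: 1 × 854 = 854
  C-H: 2 × 425 = 850
  H-H: 1 × 430 = 430
  Σ(broken) = 2134 kJ
Bonds formed (products):
  C-H: 4 × 425 = 1700
  C=C: 1 × 604 = 604
  Σ(formed) = 2304 kJ
ΔH = Σ(broken) − Σ(formed) = 2134 − 2304 = −170 kJ

ΔH ≈ −170 kJ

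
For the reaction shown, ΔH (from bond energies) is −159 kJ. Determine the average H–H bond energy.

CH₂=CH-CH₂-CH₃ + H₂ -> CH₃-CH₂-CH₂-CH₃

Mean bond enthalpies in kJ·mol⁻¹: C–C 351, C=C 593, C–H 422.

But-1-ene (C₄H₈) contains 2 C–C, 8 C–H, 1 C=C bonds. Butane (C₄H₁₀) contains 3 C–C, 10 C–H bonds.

D(H–H) ≈ 443 kJ/mol

Let D be the H–H bond energy.
Σ(broken) = 2×351 + 8×422 + 1×593 + 1×D = 4671 + D
Σ(formed) = 3×351 + 10×422 = 5273
ΔH = Σ(broken) − Σ(formed) = (4671 + D) − (5273) = −602 + D
Setting this equal to −159 kJ gives D = 443 kJ/mol.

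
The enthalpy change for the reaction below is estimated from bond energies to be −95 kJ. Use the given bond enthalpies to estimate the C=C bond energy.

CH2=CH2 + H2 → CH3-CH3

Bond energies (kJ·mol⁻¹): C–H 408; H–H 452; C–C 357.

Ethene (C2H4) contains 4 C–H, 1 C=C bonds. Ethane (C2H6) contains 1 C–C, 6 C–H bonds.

D(C=C) ≈ 626 kJ/mol

Let D be the C=C bond energy.
Σ(broken) = 4×408 + 1×D + 1×452 = 2084 + D
Σ(formed) = 1×357 + 6×408 = 2805
ΔH = Σ(broken) − Σ(formed) = (2084 + D) − (2805) = −721 + D
Setting this equal to −95 kJ gives D = 626 kJ/mol.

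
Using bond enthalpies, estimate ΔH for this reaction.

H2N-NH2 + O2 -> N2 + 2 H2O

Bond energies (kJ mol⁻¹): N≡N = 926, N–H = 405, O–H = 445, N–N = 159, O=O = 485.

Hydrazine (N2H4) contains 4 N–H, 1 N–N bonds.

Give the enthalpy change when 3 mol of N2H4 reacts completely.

Bonds broken (reactants):
  N–H: 4 × 405 = 1620
  N–N: 1 × 159 = 159
  O=O: 1 × 485 = 485
  Σ(broken) = 2264 kJ
Bonds formed (products):
  N≡N: 1 × 926 = 926
  O–H: 4 × 445 = 1780
  Σ(formed) = 2706 kJ
ΔH = Σ(broken) − Σ(formed) = 2264 − 2706 = −442 kJ
For 3× the reaction as written: 3 × (−442) = −1326 kJ

ΔH = −1326 kJ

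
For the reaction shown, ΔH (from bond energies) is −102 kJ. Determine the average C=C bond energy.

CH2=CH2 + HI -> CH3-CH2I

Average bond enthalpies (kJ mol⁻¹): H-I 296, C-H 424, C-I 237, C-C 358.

Let D be the C=C bond energy.
Σ(broken) = 4×424 + 1×D + 1×296 = 1992 + D
Σ(formed) = 1×358 + 5×424 + 1×237 = 2715
ΔH = Σ(broken) − Σ(formed) = (1992 + D) − (2715) = −723 + D
Setting this equal to −102 kJ gives D = 621 kJ/mol.

D(C=C) ≈ 621 kJ/mol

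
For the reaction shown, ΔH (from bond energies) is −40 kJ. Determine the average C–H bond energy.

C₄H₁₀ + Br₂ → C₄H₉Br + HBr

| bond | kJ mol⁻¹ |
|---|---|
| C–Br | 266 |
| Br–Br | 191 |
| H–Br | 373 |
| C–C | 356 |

Let D be the C–H bond energy.
Σ(broken) = 1×191 + 3×356 + 10×D = 1259 + 10D
Σ(formed) = 1×266 + 3×356 + 9×D + 1×373 = 1707 + 9D
ΔH = Σ(broken) − Σ(formed) = (1259 + 10D) − (1707 + 9D) = −448 + D
Setting this equal to −40 kJ gives D = 408 kJ/mol.

D(C–H) ≈ 408 kJ/mol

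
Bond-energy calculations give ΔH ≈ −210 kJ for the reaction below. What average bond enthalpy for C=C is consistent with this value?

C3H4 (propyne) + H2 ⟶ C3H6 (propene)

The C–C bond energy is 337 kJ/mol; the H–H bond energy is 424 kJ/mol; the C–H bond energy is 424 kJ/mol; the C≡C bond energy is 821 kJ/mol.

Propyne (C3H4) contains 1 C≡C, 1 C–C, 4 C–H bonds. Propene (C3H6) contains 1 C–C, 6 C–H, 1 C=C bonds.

Let D be the C=C bond energy.
Σ(broken) = 1×821 + 1×337 + 4×424 + 1×424 = 3278
Σ(formed) = 1×337 + 6×424 + 1×D = 2881 + D
ΔH = Σ(broken) − Σ(formed) = (3278) − (2881 + D) = +397 − D
Setting this equal to −210 kJ gives D = 607 kJ/mol.

D(C=C) ≈ 607 kJ/mol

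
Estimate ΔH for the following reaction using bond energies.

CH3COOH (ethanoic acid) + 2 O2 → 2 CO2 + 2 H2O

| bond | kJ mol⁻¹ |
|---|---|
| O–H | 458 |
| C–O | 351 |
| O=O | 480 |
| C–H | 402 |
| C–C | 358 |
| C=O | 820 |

Bonds broken (reactants):
  C–C: 1 × 358 = 358
  C–H: 3 × 402 = 1206
  C–O: 1 × 351 = 351
  C=O: 1 × 820 = 820
  O–H: 1 × 458 = 458
  O=O: 2 × 480 = 960
  Σ(broken) = 4153 kJ
Bonds formed (products):
  C=O: 4 × 820 = 3280
  O–H: 4 × 458 = 1832
  Σ(formed) = 5112 kJ
ΔH = Σ(broken) − Σ(formed) = 4153 − 5112 = −959 kJ

ΔH ≈ −959 kJ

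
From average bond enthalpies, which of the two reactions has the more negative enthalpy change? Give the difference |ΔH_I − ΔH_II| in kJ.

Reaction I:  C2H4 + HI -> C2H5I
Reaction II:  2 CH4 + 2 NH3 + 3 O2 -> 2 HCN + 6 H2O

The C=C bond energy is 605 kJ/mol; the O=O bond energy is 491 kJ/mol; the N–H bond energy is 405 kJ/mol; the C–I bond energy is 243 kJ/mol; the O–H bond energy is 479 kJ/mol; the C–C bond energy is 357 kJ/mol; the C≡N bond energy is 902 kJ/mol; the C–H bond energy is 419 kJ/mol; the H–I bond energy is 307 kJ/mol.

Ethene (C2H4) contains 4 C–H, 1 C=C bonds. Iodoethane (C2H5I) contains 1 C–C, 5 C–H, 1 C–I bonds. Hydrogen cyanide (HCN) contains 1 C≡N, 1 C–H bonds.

Reaction II, by 1028 kJ

Reaction I:
  Bonds broken (reactants):
    C–H: 4 × 419 = 1676
    C=C: 1 × 605 = 605
    H–I: 1 × 307 = 307
    Σ(broken) = 2588 kJ
  Bonds formed (products):
    C–C: 1 × 357 = 357
    C–H: 5 × 419 = 2095
    C–I: 1 × 243 = 243
    Σ(formed) = 2695 kJ
  ΔH_I = 2588 − 2695 = −107 kJ
Reaction II:
  Bonds broken (reactants):
    C–H: 8 × 419 = 3352
    N–H: 6 × 405 = 2430
    O=O: 3 × 491 = 1473
    Σ(broken) = 7255 kJ
  Bonds formed (products):
    C≡N: 2 × 902 = 1804
    C–H: 2 × 419 = 838
    O–H: 12 × 479 = 5748
    Σ(formed) = 8390 kJ
  ΔH_II = 7255 − 8390 = −1135 kJ
ΔH_I − ΔH_II = +1028 kJ, so reaction II has the more negative ΔH; |ΔH_I − ΔH_II| = 1028 kJ.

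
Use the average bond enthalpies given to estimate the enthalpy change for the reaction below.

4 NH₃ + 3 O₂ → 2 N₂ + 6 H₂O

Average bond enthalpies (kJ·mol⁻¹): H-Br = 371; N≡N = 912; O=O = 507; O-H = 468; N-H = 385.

ΔH ≈ −1299 kJ

Bonds broken (reactants):
  N-H: 12 × 385 = 4620
  O=O: 3 × 507 = 1521
  Σ(broken) = 6141 kJ
Bonds formed (products):
  N≡N: 2 × 912 = 1824
  O-H: 12 × 468 = 5616
  Σ(formed) = 7440 kJ
ΔH = Σ(broken) − Σ(formed) = 6141 − 7440 = −1299 kJ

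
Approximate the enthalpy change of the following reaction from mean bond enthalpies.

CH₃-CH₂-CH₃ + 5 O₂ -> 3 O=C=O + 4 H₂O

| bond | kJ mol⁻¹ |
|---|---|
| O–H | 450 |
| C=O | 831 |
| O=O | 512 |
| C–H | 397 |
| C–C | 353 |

ΔH ≈ −2144 kJ

Bonds broken (reactants):
  C–C: 2 × 353 = 706
  C–H: 8 × 397 = 3176
  O=O: 5 × 512 = 2560
  Σ(broken) = 6442 kJ
Bonds formed (products):
  C=O: 6 × 831 = 4986
  O–H: 8 × 450 = 3600
  Σ(formed) = 8586 kJ
ΔH = Σ(broken) − Σ(formed) = 6442 − 8586 = −2144 kJ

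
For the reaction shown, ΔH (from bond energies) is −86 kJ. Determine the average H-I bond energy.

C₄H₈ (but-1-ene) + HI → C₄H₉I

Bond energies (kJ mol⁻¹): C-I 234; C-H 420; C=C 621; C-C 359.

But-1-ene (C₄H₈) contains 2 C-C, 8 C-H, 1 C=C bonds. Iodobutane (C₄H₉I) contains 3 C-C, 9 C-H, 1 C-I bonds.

Let D be the H-I bond energy.
Σ(broken) = 2×359 + 8×420 + 1×621 + 1×D = 4699 + D
Σ(formed) = 3×359 + 9×420 + 1×234 = 5091
ΔH = Σ(broken) − Σ(formed) = (4699 + D) − (5091) = −392 + D
Setting this equal to −86 kJ gives D = 306 kJ/mol.

D(H-I) ≈ 306 kJ/mol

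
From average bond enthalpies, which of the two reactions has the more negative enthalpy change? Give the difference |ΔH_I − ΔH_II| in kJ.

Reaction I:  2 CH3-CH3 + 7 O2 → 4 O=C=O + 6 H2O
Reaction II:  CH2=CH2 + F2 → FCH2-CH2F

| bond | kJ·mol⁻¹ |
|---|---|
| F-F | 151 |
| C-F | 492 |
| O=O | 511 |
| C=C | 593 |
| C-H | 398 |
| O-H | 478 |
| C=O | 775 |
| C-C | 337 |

Reaction I:
  Bonds broken (reactants):
    C-C: 2 × 337 = 674
    C-H: 12 × 398 = 4776
    O=O: 7 × 511 = 3577
    Σ(broken) = 9027 kJ
  Bonds formed (products):
    C=O: 8 × 775 = 6200
    O-H: 12 × 478 = 5736
    Σ(formed) = 11936 kJ
  ΔH_I = 9027 − 11936 = −2909 kJ
Reaction II:
  Bonds broken (reactants):
    C-H: 4 × 398 = 1592
    C=C: 1 × 593 = 593
    F-F: 1 × 151 = 151
    Σ(broken) = 2336 kJ
  Bonds formed (products):
    C-C: 1 × 337 = 337
    C-F: 2 × 492 = 984
    C-H: 4 × 398 = 1592
    Σ(formed) = 2913 kJ
  ΔH_II = 2336 − 2913 = −577 kJ
ΔH_I − ΔH_II = −2332 kJ, so reaction I has the more negative ΔH; |ΔH_I − ΔH_II| = 2332 kJ.

Reaction I, by 2332 kJ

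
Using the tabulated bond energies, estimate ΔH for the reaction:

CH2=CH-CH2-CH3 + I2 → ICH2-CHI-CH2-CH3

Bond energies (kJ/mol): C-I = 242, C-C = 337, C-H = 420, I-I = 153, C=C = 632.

Bonds broken (reactants):
  C-C: 2 × 337 = 674
  C-H: 8 × 420 = 3360
  C=C: 1 × 632 = 632
  I-I: 1 × 153 = 153
  Σ(broken) = 4819 kJ
Bonds formed (products):
  C-C: 3 × 337 = 1011
  C-H: 8 × 420 = 3360
  C-I: 2 × 242 = 484
  Σ(formed) = 4855 kJ
ΔH = Σ(broken) − Σ(formed) = 4819 − 4855 = −36 kJ

ΔH ≈ −36 kJ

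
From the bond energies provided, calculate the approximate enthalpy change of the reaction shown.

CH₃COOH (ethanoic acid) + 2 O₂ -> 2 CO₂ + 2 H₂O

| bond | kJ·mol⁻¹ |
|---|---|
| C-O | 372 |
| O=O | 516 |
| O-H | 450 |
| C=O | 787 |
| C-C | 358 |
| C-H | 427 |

ΔH ≈ −668 kJ

Bonds broken (reactants):
  C-C: 1 × 358 = 358
  C-H: 3 × 427 = 1281
  C-O: 1 × 372 = 372
  C=O: 1 × 787 = 787
  O-H: 1 × 450 = 450
  O=O: 2 × 516 = 1032
  Σ(broken) = 4280 kJ
Bonds formed (products):
  C=O: 4 × 787 = 3148
  O-H: 4 × 450 = 1800
  Σ(formed) = 4948 kJ
ΔH = Σ(broken) − Σ(formed) = 4280 − 4948 = −668 kJ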